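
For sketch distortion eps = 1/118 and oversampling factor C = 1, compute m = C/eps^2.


1/eps = 118.
(1/eps)^2 = 13924.
m = 1*13924 = 13924.

13924


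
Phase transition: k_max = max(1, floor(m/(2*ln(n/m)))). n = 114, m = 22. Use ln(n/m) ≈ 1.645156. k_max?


n/m = 114/22 = 57/11.
ln(n/m) ≈ 1.645156.
2*ln(n/m) ≈ 3.290312.
m/(2*ln(n/m)) ≈ 22/3.290312 ≈ 6.6863.
floor = 6.
k_max = max(1, 6) = 6.

6


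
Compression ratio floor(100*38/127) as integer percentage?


100*m/n = 100*38/127 ≈ 29.9213.
floor = 29.

29


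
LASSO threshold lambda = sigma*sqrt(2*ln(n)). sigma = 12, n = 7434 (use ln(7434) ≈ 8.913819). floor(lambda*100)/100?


ln(7434) ≈ 8.913819.
2*ln(n) ≈ 17.827638.
sqrt(2*ln(n)) ≈ sqrt(17.827638) ≈ 4.222279.
lambda ≈ 12*4.222279 = 50.667348.
floor(lambda*100)/100 = 50.66.

50.66


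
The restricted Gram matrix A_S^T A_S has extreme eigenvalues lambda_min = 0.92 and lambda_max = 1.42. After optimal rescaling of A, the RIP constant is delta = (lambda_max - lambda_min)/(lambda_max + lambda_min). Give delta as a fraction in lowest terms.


lambda_max - lambda_min = 1.42 - 0.92 = 0.50.
lambda_max + lambda_min = 1.42 + 0.92 = 2.34.
delta = 0.50/2.34 = 50/234 = 25/117.

25/117


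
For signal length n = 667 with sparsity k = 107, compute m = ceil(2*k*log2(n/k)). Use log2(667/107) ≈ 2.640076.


log2(n/k) = log2(667/107) ≈ 2.640076.
2*k*log2(n/k) ≈ 2*107*2.640076 = 564.976264.
m = ceil(564.976264) = 565.

565


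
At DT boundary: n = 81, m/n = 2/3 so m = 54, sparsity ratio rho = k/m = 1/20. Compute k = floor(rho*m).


m = 2/3*81 = 54.
rho = 1/20.
rho*m = 1/20*54 = 2.7.
k = floor(2.7) = 2.

2


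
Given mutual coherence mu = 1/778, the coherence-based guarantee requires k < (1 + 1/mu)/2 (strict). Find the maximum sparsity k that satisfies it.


1/mu = 778.
1 + 1/mu = 779.
(1 + 1/mu)/2 = 389.5 is not an integer, so k_max = floor(389.5) = 389.

389


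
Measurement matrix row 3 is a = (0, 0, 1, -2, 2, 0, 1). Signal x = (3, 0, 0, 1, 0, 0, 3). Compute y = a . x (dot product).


Non-zero terms: ['0*3', '-2*1', '1*3']
Products: [0, -2, 3]
y = sum = 1.

1


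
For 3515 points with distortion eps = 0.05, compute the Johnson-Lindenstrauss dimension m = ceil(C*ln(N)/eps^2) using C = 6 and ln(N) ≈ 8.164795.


ln(3515) ≈ 8.164795.
eps^2 = 0.05^2 = 0.0025.
C*ln(N)/eps^2 ≈ 6*8.164795/0.0025 ≈ 19595.508.
m = ceil(19595.508) = 19596.

19596


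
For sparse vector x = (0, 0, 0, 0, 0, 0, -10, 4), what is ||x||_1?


Non-zero entries: [(6, -10), (7, 4)]
Absolute values: [10, 4]
||x||_1 = sum = 14.

14


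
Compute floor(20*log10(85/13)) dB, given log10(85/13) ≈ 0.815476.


||x||/||e|| = 85/13.
log10(85/13) ≈ 0.815476.
20*log10(||x||/||e||) ≈ 20*0.815476 = 16.30952.
floor(16.30952) = 16.

16


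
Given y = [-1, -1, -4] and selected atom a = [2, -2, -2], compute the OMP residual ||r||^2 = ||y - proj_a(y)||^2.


a^T a = 12.
a^T y = 8.
coeff = 8/12 = 2/3.
||r||^2 = 38/3.

38/3


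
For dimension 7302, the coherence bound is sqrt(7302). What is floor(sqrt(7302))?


85^2 = 7225 <= 7302 < 7396 = 86^2, so 85 <= sqrt(7302) < 86.
floor(sqrt(7302)) = 85.

85


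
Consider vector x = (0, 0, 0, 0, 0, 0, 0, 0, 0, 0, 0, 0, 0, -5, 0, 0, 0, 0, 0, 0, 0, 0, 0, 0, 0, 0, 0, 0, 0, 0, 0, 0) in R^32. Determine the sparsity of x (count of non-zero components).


Non-zero positions: [13].
Sparsity = 1.

1


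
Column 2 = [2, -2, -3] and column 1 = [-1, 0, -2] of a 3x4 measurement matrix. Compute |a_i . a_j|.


Inner product: 2*-1 + -2*0 + -3*-2
Products: [-2, 0, 6]
Sum = 4.
|dot| = 4.

4


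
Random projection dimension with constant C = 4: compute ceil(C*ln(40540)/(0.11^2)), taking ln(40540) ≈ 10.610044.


ln(40540) ≈ 10.610044.
eps^2 = 0.11^2 = 0.0121.
C*ln(N)/eps^2 ≈ 4*10.610044/0.0121 ≈ 3507.4526.
m = ceil(3507.4526) = 3508.

3508


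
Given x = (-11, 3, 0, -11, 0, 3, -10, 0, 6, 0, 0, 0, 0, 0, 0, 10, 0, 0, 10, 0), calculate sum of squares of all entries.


Non-zero entries: [(0, -11), (1, 3), (3, -11), (5, 3), (6, -10), (8, 6), (15, 10), (18, 10)]
Squares: [121, 9, 121, 9, 100, 36, 100, 100]
||x||_2^2 = sum = 596.

596


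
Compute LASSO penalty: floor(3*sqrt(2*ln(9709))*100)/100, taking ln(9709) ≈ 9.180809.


ln(9709) ≈ 9.180809.
2*ln(n) ≈ 18.361618.
sqrt(2*ln(n)) ≈ sqrt(18.361618) ≈ 4.285046.
lambda ≈ 3*4.285046 = 12.855138.
floor(lambda*100)/100 = 12.85.

12.85


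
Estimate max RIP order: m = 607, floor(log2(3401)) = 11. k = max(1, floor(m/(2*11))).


floor(log2(3401)) = 11.
2*11 = 22.
m/(2*floor(log2(n))) = 607/22 ≈ 27.5909.
floor = 27.
k = max(1, 27) = 27.

27


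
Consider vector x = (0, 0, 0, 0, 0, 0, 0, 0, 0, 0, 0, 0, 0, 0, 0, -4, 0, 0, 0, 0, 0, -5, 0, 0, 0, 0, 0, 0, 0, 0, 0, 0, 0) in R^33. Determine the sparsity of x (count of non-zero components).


Non-zero positions: [15, 21].
Sparsity = 2.

2


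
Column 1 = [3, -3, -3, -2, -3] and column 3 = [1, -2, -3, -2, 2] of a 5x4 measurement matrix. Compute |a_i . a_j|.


Inner product: 3*1 + -3*-2 + -3*-3 + -2*-2 + -3*2
Products: [3, 6, 9, 4, -6]
Sum = 16.
|dot| = 16.

16


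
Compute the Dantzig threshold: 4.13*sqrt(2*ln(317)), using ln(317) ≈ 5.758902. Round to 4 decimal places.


ln(317) ≈ 5.758902.
2*ln(n) ≈ 11.517804.
sqrt(2*ln(n)) ≈ sqrt(11.517804) ≈ 3.393789.
threshold ≈ 4.13*3.393789 = 14.01634857 ≈ 14.0163.

14.0163


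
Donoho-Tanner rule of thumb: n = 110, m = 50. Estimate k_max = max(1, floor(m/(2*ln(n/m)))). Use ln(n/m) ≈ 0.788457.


n/m = 110/50 = 11/5.
ln(n/m) ≈ 0.788457.
2*ln(n/m) ≈ 1.576914.
m/(2*ln(n/m)) ≈ 50/1.576914 ≈ 31.7075.
floor = 31.
k_max = max(1, 31) = 31.

31


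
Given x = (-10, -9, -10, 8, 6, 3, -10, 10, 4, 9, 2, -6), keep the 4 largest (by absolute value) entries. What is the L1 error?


Sorted |x_i| descending: [10, 10, 10, 10, 9, 9, 8, 6, 6, 4, 3, 2]
Keep top 4: [10, 10, 10, 10]
Tail entries: [9, 9, 8, 6, 6, 4, 3, 2]
L1 error = sum of tail = 47.

47


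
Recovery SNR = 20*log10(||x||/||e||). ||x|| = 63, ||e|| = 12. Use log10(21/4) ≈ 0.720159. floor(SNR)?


||x||/||e|| = 63/12 = 21/4.
log10(21/4) ≈ 0.720159.
20*log10(||x||/||e||) ≈ 20*0.720159 = 14.40318.
floor(14.40318) = 14.

14


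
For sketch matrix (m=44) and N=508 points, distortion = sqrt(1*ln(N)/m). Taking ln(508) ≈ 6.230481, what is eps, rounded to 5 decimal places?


ln(508) ≈ 6.230481.
1*ln(N)/m ≈ 1*6.230481/44 ≈ 0.14160184.
eps = sqrt(0.14160184) ≈ 0.3763002 ≈ 0.37630.

0.37630


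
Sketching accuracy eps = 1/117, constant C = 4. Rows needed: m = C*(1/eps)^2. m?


1/eps = 117.
(1/eps)^2 = 13689.
m = 4*13689 = 54756.

54756


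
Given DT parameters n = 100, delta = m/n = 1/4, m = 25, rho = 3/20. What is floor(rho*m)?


m = 1/4*100 = 25.
rho = 3/20.
rho*m = 3/20*25 = 3.75.
k = floor(3.75) = 3.

3


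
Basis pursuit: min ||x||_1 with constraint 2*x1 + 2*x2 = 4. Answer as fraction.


Axis intercepts:
  x1 = 2, x2 = 0: L1 = 2
  x1 = 0, x2 = 2: L1 = 2
x* = (2, 0)
||x*||_1 = 2.

2


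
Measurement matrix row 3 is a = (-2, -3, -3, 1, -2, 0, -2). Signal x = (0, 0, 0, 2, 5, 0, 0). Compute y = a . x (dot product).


Non-zero terms: ['1*2', '-2*5']
Products: [2, -10]
y = sum = -8.

-8


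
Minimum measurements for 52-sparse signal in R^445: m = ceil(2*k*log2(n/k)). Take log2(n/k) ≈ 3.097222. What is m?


log2(n/k) = log2(445/52) ≈ 3.097222.
2*k*log2(n/k) ≈ 2*52*3.097222 = 322.111088.
m = ceil(322.111088) = 323.

323


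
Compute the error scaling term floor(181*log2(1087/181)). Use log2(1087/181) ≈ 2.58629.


log2(n/k) = log2(1087/181) ≈ 2.58629.
k*log2(n/k) ≈ 181*2.58629 = 468.11849.
floor(468.11849) = 468.

468


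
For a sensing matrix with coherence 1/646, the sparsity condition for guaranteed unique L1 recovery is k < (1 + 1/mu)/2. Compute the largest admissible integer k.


1/mu = 646.
1 + 1/mu = 647.
(1 + 1/mu)/2 = 323.5 is not an integer, so k_max = floor(323.5) = 323.

323


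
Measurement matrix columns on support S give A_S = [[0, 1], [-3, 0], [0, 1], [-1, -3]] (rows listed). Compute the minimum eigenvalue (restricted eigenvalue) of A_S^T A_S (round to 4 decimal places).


A_S^T A_S = [[10, 3], [3, 11]].
trace = 21.
det = 101.
disc = trace^2 - 4*det = 441 - 4*101 = 37.
sqrt(37) ≈ 6.082763.
lam_min = (21 - sqrt(37))/2 ≈ (21 - 6.082763)/2 = 7.4586185 ≈ 7.4586.

7.4586


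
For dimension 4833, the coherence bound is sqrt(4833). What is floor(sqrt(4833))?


69^2 = 4761 <= 4833 < 4900 = 70^2, so 69 <= sqrt(4833) < 70.
floor(sqrt(4833)) = 69.

69


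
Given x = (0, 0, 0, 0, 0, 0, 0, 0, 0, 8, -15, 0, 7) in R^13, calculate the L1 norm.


Non-zero entries: [(9, 8), (10, -15), (12, 7)]
Absolute values: [8, 15, 7]
||x||_1 = sum = 30.

30


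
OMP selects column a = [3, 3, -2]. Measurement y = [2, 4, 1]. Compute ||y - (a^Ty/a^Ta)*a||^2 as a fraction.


a^T a = 22.
a^T y = 16.
coeff = 16/22 = 8/11.
||r||^2 = 103/11.

103/11


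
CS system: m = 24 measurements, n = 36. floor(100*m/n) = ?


100*m/n = 100*24/36 ≈ 66.6667.
floor = 66.

66


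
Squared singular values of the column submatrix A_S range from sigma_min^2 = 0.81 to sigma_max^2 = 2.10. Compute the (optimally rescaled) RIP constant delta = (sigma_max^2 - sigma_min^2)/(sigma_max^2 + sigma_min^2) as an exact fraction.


lambda_max - lambda_min = 2.10 - 0.81 = 1.29.
lambda_max + lambda_min = 2.10 + 0.81 = 2.91.
delta = 1.29/2.91 = 129/291 = 43/97.

43/97


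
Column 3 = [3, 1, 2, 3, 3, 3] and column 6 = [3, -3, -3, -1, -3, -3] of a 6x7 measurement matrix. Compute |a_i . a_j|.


Inner product: 3*3 + 1*-3 + 2*-3 + 3*-1 + 3*-3 + 3*-3
Products: [9, -3, -6, -3, -9, -9]
Sum = -21.
|dot| = 21.

21


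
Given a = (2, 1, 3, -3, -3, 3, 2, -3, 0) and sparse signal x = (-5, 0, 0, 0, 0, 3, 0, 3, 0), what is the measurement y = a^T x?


Non-zero terms: ['2*-5', '3*3', '-3*3']
Products: [-10, 9, -9]
y = sum = -10.

-10


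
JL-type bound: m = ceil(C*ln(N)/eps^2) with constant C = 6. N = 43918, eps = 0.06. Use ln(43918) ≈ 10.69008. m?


ln(43918) ≈ 10.69008.
eps^2 = 0.06^2 = 0.0036.
C*ln(N)/eps^2 ≈ 6*10.69008/0.0036 ≈ 17816.8.
m = ceil(17816.8) = 17817.

17817


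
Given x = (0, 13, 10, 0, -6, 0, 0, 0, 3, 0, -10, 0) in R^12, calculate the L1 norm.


Non-zero entries: [(1, 13), (2, 10), (4, -6), (8, 3), (10, -10)]
Absolute values: [13, 10, 6, 3, 10]
||x||_1 = sum = 42.

42


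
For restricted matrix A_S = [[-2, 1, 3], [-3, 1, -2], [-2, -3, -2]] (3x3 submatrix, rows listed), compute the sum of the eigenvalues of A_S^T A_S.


Sum of eigenvalues of A_S^T A_S = trace(A_S^T A_S) = sum of squared column norms of A_S.
A_S^T A_S diagonal: [17, 11, 17].
trace = 17 + 11 + 17 = 45.

45


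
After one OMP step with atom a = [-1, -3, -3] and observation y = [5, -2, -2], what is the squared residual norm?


a^T a = 19.
a^T y = 7.
coeff = 7/19 = 7/19.
||r||^2 = 578/19.

578/19


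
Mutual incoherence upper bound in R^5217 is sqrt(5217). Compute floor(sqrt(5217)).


72^2 = 5184 <= 5217 < 5329 = 73^2, so 72 <= sqrt(5217) < 73.
floor(sqrt(5217)) = 72.

72


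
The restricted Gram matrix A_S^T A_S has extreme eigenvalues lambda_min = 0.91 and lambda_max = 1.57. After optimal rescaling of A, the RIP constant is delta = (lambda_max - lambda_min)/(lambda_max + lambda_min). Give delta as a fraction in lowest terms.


lambda_max - lambda_min = 1.57 - 0.91 = 0.66.
lambda_max + lambda_min = 1.57 + 0.91 = 2.48.
delta = 0.66/2.48 = 66/248 = 33/124.

33/124


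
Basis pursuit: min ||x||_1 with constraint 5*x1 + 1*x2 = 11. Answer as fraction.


Axis intercepts:
  x1 = 11/5, x2 = 0: L1 = 11/5
  x1 = 0, x2 = 11: L1 = 11
x* = (11/5, 0)
||x*||_1 = 11/5.

11/5


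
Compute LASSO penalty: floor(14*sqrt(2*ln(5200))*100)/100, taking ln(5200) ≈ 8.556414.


ln(5200) ≈ 8.556414.
2*ln(n) ≈ 17.112828.
sqrt(2*ln(n)) ≈ sqrt(17.112828) ≈ 4.136765.
lambda ≈ 14*4.136765 = 57.91471.
floor(lambda*100)/100 = 57.91.

57.91


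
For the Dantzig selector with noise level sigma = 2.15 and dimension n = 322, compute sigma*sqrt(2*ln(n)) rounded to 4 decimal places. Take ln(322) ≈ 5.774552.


ln(322) ≈ 5.774552.
2*ln(n) ≈ 11.549104.
sqrt(2*ln(n)) ≈ sqrt(11.549104) ≈ 3.398397.
threshold ≈ 2.15*3.398397 = 7.30655355 ≈ 7.3066.

7.3066


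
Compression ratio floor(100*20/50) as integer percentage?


100*m/n = 100*20/50 ≈ 40.0.
floor = 40.

40


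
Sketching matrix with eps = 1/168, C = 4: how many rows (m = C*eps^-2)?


1/eps = 168.
(1/eps)^2 = 28224.
m = 4*28224 = 112896.

112896


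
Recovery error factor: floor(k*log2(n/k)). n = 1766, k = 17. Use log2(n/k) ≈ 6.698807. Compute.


log2(n/k) = log2(1766/17) ≈ 6.698807.
k*log2(n/k) ≈ 17*6.698807 = 113.879719.
floor(113.879719) = 113.

113


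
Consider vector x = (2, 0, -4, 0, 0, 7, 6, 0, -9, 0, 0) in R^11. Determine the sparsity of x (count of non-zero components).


Non-zero positions: [0, 2, 5, 6, 8].
Sparsity = 5.

5


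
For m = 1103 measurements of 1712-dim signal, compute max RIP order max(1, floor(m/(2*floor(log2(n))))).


floor(log2(1712)) = 10.
2*10 = 20.
m/(2*floor(log2(n))) = 1103/20 ≈ 55.15.
floor = 55.
k = max(1, 55) = 55.

55


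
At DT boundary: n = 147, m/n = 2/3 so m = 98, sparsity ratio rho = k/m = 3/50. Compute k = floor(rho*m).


m = 2/3*147 = 98.
rho = 3/50.
rho*m = 3/50*98 = 5.88.
k = floor(5.88) = 5.

5


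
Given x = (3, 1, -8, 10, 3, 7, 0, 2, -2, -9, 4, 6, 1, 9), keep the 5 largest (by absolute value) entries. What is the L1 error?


Sorted |x_i| descending: [10, 9, 9, 8, 7, 6, 4, 3, 3, 2, 2, 1, 1, 0]
Keep top 5: [10, 9, 9, 8, 7]
Tail entries: [6, 4, 3, 3, 2, 2, 1, 1, 0]
L1 error = sum of tail = 22.

22


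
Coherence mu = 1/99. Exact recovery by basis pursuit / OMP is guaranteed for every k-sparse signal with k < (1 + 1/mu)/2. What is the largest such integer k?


1/mu = 99.
1 + 1/mu = 100.
(1 + 1/mu)/2 = 50 is an integer and the inequality is strict, so k_max = 50 - 1 = 49.

49


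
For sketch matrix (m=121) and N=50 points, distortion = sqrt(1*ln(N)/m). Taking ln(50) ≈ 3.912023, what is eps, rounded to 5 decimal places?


ln(50) ≈ 3.912023.
1*ln(N)/m ≈ 1*3.912023/121 ≈ 0.03233077.
eps = sqrt(0.03233077) ≈ 0.1798076 ≈ 0.17981.

0.17981


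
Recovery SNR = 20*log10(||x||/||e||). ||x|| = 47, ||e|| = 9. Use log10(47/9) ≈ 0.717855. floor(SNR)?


||x||/||e|| = 47/9.
log10(47/9) ≈ 0.717855.
20*log10(||x||/||e||) ≈ 20*0.717855 = 14.3571.
floor(14.3571) = 14.

14


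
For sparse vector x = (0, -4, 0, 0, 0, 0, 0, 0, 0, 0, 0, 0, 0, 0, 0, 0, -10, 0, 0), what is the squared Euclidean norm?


Non-zero entries: [(1, -4), (16, -10)]
Squares: [16, 100]
||x||_2^2 = sum = 116.

116


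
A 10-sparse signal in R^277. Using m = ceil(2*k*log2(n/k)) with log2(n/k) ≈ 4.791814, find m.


log2(n/k) = log2(277/10) ≈ 4.791814.
2*k*log2(n/k) ≈ 2*10*4.791814 = 95.83628.
m = ceil(95.83628) = 96.

96


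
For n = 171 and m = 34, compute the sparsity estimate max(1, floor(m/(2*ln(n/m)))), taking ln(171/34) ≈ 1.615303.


n/m = 171/34.
ln(n/m) ≈ 1.615303.
2*ln(n/m) ≈ 3.230606.
m/(2*ln(n/m)) ≈ 34/3.230606 ≈ 10.5243.
floor = 10.
k_max = max(1, 10) = 10.

10


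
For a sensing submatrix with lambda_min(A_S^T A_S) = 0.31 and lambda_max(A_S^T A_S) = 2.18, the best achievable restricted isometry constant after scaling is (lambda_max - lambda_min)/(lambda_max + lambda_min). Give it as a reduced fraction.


lambda_max - lambda_min = 2.18 - 0.31 = 1.87.
lambda_max + lambda_min = 2.18 + 0.31 = 2.49.
delta = 1.87/2.49 = 187/249.

187/249


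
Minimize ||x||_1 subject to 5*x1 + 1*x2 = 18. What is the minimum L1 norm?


Axis intercepts:
  x1 = 18/5, x2 = 0: L1 = 18/5
  x1 = 0, x2 = 18: L1 = 18
x* = (18/5, 0)
||x*||_1 = 18/5.

18/5


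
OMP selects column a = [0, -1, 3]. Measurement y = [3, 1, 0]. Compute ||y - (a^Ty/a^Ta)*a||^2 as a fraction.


a^T a = 10.
a^T y = -1.
coeff = -1/10 = -1/10.
||r||^2 = 99/10.

99/10


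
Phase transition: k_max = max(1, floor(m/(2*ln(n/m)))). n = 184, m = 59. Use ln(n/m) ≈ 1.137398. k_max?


n/m = 184/59.
ln(n/m) ≈ 1.137398.
2*ln(n/m) ≈ 2.274796.
m/(2*ln(n/m)) ≈ 59/2.274796 ≈ 25.9364.
floor = 25.
k_max = max(1, 25) = 25.

25


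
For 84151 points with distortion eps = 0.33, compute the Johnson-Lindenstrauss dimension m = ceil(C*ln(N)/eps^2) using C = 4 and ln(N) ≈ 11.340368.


ln(84151) ≈ 11.340368.
eps^2 = 0.33^2 = 0.1089.
C*ln(N)/eps^2 ≈ 4*11.340368/0.1089 ≈ 416.5424.
m = ceil(416.5424) = 417.

417


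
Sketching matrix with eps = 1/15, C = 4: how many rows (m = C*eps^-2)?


1/eps = 15.
(1/eps)^2 = 225.
m = 4*225 = 900.

900


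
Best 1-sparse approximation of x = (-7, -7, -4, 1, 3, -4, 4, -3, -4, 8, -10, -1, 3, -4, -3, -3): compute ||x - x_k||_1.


Sorted |x_i| descending: [10, 8, 7, 7, 4, 4, 4, 4, 4, 3, 3, 3, 3, 3, 1, 1]
Keep top 1: [10]
Tail entries: [8, 7, 7, 4, 4, 4, 4, 4, 3, 3, 3, 3, 3, 1, 1]
L1 error = sum of tail = 59.

59


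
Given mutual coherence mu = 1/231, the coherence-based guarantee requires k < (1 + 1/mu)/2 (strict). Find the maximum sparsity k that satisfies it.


1/mu = 231.
1 + 1/mu = 232.
(1 + 1/mu)/2 = 116 is an integer and the inequality is strict, so k_max = 116 - 1 = 115.

115


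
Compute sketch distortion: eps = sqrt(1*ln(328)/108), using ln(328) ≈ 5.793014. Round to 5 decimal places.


ln(328) ≈ 5.793014.
1*ln(N)/m ≈ 1*5.793014/108 ≈ 0.05363902.
eps = sqrt(0.05363902) ≈ 0.231601 ≈ 0.23160.

0.23160


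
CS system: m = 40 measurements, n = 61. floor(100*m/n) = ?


100*m/n = 100*40/61 ≈ 65.5738.
floor = 65.

65


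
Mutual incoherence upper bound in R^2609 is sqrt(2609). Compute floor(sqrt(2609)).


51^2 = 2601 <= 2609 < 2704 = 52^2, so 51 <= sqrt(2609) < 52.
floor(sqrt(2609)) = 51.

51


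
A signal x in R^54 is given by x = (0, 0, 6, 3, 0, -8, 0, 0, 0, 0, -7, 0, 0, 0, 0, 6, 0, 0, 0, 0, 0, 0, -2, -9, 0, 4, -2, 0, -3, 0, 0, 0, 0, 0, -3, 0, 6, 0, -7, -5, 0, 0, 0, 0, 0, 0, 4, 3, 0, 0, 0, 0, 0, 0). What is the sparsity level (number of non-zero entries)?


Non-zero positions: [2, 3, 5, 10, 15, 22, 23, 25, 26, 28, 34, 36, 38, 39, 46, 47].
Sparsity = 16.

16


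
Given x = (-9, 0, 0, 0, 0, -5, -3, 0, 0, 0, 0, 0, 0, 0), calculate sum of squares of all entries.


Non-zero entries: [(0, -9), (5, -5), (6, -3)]
Squares: [81, 25, 9]
||x||_2^2 = sum = 115.

115


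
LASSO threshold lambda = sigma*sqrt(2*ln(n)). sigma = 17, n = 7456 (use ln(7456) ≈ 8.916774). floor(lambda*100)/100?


ln(7456) ≈ 8.916774.
2*ln(n) ≈ 17.833548.
sqrt(2*ln(n)) ≈ sqrt(17.833548) ≈ 4.222979.
lambda ≈ 17*4.222979 = 71.790643.
floor(lambda*100)/100 = 71.79.

71.79


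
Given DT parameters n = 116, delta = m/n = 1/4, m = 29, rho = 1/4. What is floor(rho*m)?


m = 1/4*116 = 29.
rho = 1/4.
rho*m = 1/4*29 = 7.25.
k = floor(7.25) = 7.

7


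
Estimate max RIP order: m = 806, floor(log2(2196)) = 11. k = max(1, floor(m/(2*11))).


floor(log2(2196)) = 11.
2*11 = 22.
m/(2*floor(log2(n))) = 806/22 ≈ 36.6364.
floor = 36.
k = max(1, 36) = 36.

36


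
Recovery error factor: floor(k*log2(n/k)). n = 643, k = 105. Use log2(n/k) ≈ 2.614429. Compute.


log2(n/k) = log2(643/105) ≈ 2.614429.
k*log2(n/k) ≈ 105*2.614429 = 274.515045.
floor(274.515045) = 274.

274


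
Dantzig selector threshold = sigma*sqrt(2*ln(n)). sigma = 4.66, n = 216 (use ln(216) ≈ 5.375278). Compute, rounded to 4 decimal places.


ln(216) ≈ 5.375278.
2*ln(n) ≈ 10.750556.
sqrt(2*ln(n)) ≈ sqrt(10.750556) ≈ 3.278804.
threshold ≈ 4.66*3.278804 = 15.27922664 ≈ 15.2792.

15.2792


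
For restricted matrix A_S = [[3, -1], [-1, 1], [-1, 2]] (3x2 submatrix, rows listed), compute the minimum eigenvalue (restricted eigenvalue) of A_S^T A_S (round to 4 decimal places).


A_S^T A_S = [[11, -6], [-6, 6]].
trace = 17.
det = 30.
disc = trace^2 - 4*det = 289 - 4*30 = 169.
sqrt(169) = 13.
lam_min = (17 - 13)/2 = 2 = 2.0000.

2.0000


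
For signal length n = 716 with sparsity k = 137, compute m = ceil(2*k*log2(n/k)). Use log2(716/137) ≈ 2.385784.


log2(n/k) = log2(716/137) ≈ 2.385784.
2*k*log2(n/k) ≈ 2*137*2.385784 = 653.704816.
m = ceil(653.704816) = 654.

654


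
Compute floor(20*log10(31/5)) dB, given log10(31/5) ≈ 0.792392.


||x||/||e|| = 31/5.
log10(31/5) ≈ 0.792392.
20*log10(||x||/||e||) ≈ 20*0.792392 = 15.84784.
floor(15.84784) = 15.

15


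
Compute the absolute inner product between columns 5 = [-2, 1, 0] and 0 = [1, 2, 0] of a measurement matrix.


Inner product: -2*1 + 1*2 + 0*0
Products: [-2, 2, 0]
Sum = 0.
|dot| = 0.

0


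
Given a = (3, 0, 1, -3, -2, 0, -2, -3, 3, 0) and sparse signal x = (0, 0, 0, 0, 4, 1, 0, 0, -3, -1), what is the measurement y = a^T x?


Non-zero terms: ['-2*4', '0*1', '3*-3', '0*-1']
Products: [-8, 0, -9, 0]
y = sum = -17.

-17


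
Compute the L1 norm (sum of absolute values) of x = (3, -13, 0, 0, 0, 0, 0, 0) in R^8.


Non-zero entries: [(0, 3), (1, -13)]
Absolute values: [3, 13]
||x||_1 = sum = 16.

16


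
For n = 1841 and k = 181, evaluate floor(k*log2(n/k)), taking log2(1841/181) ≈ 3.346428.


log2(n/k) = log2(1841/181) ≈ 3.346428.
k*log2(n/k) ≈ 181*3.346428 = 605.703468.
floor(605.703468) = 605.

605


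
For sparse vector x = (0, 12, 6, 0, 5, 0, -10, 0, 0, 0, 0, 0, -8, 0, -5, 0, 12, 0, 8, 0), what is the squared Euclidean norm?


Non-zero entries: [(1, 12), (2, 6), (4, 5), (6, -10), (12, -8), (14, -5), (16, 12), (18, 8)]
Squares: [144, 36, 25, 100, 64, 25, 144, 64]
||x||_2^2 = sum = 602.

602


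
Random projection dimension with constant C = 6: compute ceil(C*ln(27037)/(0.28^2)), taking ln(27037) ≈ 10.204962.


ln(27037) ≈ 10.204962.
eps^2 = 0.28^2 = 0.0784.
C*ln(N)/eps^2 ≈ 6*10.204962/0.0784 ≈ 780.992.
m = ceil(780.992) = 781.

781


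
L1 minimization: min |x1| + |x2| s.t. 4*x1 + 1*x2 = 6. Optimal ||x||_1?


Axis intercepts:
  x1 = 3/2, x2 = 0: L1 = 3/2
  x1 = 0, x2 = 6: L1 = 6
x* = (3/2, 0)
||x*||_1 = 3/2.

3/2


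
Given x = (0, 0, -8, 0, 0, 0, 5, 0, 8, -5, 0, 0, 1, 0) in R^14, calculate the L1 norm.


Non-zero entries: [(2, -8), (6, 5), (8, 8), (9, -5), (12, 1)]
Absolute values: [8, 5, 8, 5, 1]
||x||_1 = sum = 27.

27


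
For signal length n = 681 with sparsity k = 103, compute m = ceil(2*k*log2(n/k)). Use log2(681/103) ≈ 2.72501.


log2(n/k) = log2(681/103) ≈ 2.72501.
2*k*log2(n/k) ≈ 2*103*2.72501 = 561.35206.
m = ceil(561.35206) = 562.

562


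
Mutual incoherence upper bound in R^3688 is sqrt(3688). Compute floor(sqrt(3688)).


60^2 = 3600 <= 3688 < 3721 = 61^2, so 60 <= sqrt(3688) < 61.
floor(sqrt(3688)) = 60.

60


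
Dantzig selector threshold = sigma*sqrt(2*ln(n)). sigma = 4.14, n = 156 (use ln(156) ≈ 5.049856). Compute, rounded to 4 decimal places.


ln(156) ≈ 5.049856.
2*ln(n) ≈ 10.099712.
sqrt(2*ln(n)) ≈ sqrt(10.099712) ≈ 3.178004.
threshold ≈ 4.14*3.178004 = 13.15693656 ≈ 13.1569.

13.1569


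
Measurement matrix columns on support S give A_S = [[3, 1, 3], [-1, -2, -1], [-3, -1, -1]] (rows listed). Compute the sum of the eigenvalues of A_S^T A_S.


Sum of eigenvalues of A_S^T A_S = trace(A_S^T A_S) = sum of squared column norms of A_S.
A_S^T A_S diagonal: [19, 6, 11].
trace = 19 + 6 + 11 = 36.

36


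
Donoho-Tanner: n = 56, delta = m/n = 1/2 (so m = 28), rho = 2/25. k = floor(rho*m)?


m = 1/2*56 = 28.
rho = 2/25.
rho*m = 2/25*28 = 2.24.
k = floor(2.24) = 2.

2


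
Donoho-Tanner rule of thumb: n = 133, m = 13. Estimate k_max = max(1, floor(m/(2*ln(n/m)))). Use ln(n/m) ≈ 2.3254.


n/m = 133/13.
ln(n/m) ≈ 2.3254.
2*ln(n/m) ≈ 4.6508.
m/(2*ln(n/m)) ≈ 13/4.6508 ≈ 2.7952.
floor = 2.
k_max = max(1, 2) = 2.

2


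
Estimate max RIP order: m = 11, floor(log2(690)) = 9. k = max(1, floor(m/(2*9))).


floor(log2(690)) = 9.
2*9 = 18.
m/(2*floor(log2(n))) = 11/18 ≈ 0.6111.
floor = 0.
k = max(1, 0) = 1.

1


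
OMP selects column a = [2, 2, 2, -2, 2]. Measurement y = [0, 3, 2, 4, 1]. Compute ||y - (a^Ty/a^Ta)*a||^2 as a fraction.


a^T a = 20.
a^T y = 4.
coeff = 4/20 = 1/5.
||r||^2 = 146/5.

146/5


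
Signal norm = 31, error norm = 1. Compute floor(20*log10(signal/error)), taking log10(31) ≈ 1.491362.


||x||/||e|| = 31/1 = 31.
log10(31) ≈ 1.491362.
20*log10(||x||/||e||) ≈ 20*1.491362 = 29.82724.
floor(29.82724) = 29.

29


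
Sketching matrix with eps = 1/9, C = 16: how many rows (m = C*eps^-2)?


1/eps = 9.
(1/eps)^2 = 81.
m = 16*81 = 1296.

1296


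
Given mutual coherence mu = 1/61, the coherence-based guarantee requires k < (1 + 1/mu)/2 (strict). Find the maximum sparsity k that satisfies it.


1/mu = 61.
1 + 1/mu = 62.
(1 + 1/mu)/2 = 31 is an integer and the inequality is strict, so k_max = 31 - 1 = 30.

30


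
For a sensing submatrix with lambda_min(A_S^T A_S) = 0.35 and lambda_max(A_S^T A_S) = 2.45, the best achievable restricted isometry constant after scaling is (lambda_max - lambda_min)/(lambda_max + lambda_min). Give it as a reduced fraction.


lambda_max - lambda_min = 2.45 - 0.35 = 2.10.
lambda_max + lambda_min = 2.45 + 0.35 = 2.80.
delta = 2.10/2.80 = 210/280 = 3/4.

3/4


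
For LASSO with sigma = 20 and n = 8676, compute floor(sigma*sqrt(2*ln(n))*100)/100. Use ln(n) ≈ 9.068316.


ln(8676) ≈ 9.068316.
2*ln(n) ≈ 18.136632.
sqrt(2*ln(n)) ≈ sqrt(18.136632) ≈ 4.258712.
lambda ≈ 20*4.258712 = 85.17424.
floor(lambda*100)/100 = 85.17.

85.17


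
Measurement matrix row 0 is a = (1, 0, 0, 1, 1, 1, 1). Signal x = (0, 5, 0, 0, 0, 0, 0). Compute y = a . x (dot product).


Non-zero terms: ['0*5']
Products: [0]
y = sum = 0.

0


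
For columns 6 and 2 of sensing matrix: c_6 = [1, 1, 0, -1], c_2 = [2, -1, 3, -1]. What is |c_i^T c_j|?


Inner product: 1*2 + 1*-1 + 0*3 + -1*-1
Products: [2, -1, 0, 1]
Sum = 2.
|dot| = 2.

2


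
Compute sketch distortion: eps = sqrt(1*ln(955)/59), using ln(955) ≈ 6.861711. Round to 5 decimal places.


ln(955) ≈ 6.861711.
1*ln(N)/m ≈ 1*6.861711/59 ≈ 0.11630019.
eps = sqrt(0.11630019) ≈ 0.3410281 ≈ 0.34103.

0.34103


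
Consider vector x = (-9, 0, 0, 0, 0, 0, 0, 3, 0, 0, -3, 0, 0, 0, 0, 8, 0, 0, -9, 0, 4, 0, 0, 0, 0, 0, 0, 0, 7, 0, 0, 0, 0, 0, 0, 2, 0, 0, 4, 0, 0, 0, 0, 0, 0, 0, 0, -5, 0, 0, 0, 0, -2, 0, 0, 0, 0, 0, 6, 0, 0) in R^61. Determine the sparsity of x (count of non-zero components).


Non-zero positions: [0, 7, 10, 15, 18, 20, 28, 35, 38, 47, 52, 58].
Sparsity = 12.

12


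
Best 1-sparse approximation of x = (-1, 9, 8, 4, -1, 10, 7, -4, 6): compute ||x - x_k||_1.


Sorted |x_i| descending: [10, 9, 8, 7, 6, 4, 4, 1, 1]
Keep top 1: [10]
Tail entries: [9, 8, 7, 6, 4, 4, 1, 1]
L1 error = sum of tail = 40.

40


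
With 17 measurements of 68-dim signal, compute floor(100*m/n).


100*m/n = 100*17/68 ≈ 25.0.
floor = 25.

25


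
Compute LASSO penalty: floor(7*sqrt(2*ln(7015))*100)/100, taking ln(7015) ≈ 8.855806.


ln(7015) ≈ 8.855806.
2*ln(n) ≈ 17.711612.
sqrt(2*ln(n)) ≈ sqrt(17.711612) ≈ 4.208517.
lambda ≈ 7*4.208517 = 29.459619.
floor(lambda*100)/100 = 29.45.

29.45


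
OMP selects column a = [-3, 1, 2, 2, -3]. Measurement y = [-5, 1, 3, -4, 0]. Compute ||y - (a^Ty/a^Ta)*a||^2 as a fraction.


a^T a = 27.
a^T y = 14.
coeff = 14/27 = 14/27.
||r||^2 = 1181/27.

1181/27


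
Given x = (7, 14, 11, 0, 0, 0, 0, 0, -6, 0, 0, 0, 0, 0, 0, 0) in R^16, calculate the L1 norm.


Non-zero entries: [(0, 7), (1, 14), (2, 11), (8, -6)]
Absolute values: [7, 14, 11, 6]
||x||_1 = sum = 38.

38


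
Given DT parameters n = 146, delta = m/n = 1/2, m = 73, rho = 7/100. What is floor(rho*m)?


m = 1/2*146 = 73.
rho = 7/100.
rho*m = 7/100*73 = 5.11.
k = floor(5.11) = 5.

5


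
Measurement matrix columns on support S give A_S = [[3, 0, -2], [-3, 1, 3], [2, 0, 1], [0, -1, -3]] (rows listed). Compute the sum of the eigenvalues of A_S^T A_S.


Sum of eigenvalues of A_S^T A_S = trace(A_S^T A_S) = sum of squared column norms of A_S.
A_S^T A_S diagonal: [22, 2, 23].
trace = 22 + 2 + 23 = 47.

47


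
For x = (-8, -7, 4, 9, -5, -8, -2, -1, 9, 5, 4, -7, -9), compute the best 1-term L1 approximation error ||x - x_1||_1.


Sorted |x_i| descending: [9, 9, 9, 8, 8, 7, 7, 5, 5, 4, 4, 2, 1]
Keep top 1: [9]
Tail entries: [9, 9, 8, 8, 7, 7, 5, 5, 4, 4, 2, 1]
L1 error = sum of tail = 69.

69


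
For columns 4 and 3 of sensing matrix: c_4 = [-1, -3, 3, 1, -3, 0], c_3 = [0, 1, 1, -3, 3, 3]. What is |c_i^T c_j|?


Inner product: -1*0 + -3*1 + 3*1 + 1*-3 + -3*3 + 0*3
Products: [0, -3, 3, -3, -9, 0]
Sum = -12.
|dot| = 12.

12


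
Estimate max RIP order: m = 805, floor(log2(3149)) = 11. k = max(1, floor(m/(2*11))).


floor(log2(3149)) = 11.
2*11 = 22.
m/(2*floor(log2(n))) = 805/22 ≈ 36.5909.
floor = 36.
k = max(1, 36) = 36.

36


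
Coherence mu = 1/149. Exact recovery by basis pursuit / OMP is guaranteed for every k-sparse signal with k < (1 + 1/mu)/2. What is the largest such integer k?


1/mu = 149.
1 + 1/mu = 150.
(1 + 1/mu)/2 = 75 is an integer and the inequality is strict, so k_max = 75 - 1 = 74.

74


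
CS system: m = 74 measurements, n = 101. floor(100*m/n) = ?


100*m/n = 100*74/101 ≈ 73.2673.
floor = 73.

73


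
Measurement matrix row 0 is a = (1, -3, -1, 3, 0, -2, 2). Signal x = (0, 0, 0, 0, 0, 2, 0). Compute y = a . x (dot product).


Non-zero terms: ['-2*2']
Products: [-4]
y = sum = -4.

-4


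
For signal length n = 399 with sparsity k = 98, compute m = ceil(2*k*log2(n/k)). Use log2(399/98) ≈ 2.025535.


log2(n/k) = log2(399/98) ≈ 2.025535.
2*k*log2(n/k) ≈ 2*98*2.025535 = 397.00486.
m = ceil(397.00486) = 398.

398


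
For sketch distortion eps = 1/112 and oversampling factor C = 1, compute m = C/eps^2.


1/eps = 112.
(1/eps)^2 = 12544.
m = 1*12544 = 12544.

12544


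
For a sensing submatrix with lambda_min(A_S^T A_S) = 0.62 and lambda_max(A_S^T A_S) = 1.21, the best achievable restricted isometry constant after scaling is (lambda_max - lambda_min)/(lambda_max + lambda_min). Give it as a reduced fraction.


lambda_max - lambda_min = 1.21 - 0.62 = 0.59.
lambda_max + lambda_min = 1.21 + 0.62 = 1.83.
delta = 0.59/1.83 = 59/183.

59/183


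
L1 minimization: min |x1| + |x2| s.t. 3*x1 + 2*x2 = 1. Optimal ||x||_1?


Axis intercepts:
  x1 = 1/3, x2 = 0: L1 = 1/3
  x1 = 0, x2 = 1/2: L1 = 1/2
x* = (1/3, 0)
||x*||_1 = 1/3.

1/3


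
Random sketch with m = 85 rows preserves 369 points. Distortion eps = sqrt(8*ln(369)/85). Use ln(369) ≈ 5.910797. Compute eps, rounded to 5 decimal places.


ln(369) ≈ 5.910797.
8*ln(N)/m ≈ 8*5.910797/85 ≈ 0.55631031.
eps = sqrt(0.55631031) ≈ 0.7458621 ≈ 0.74586.

0.74586


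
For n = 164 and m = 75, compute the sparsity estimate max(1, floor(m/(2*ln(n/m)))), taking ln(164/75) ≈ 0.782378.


n/m = 164/75.
ln(n/m) ≈ 0.782378.
2*ln(n/m) ≈ 1.564756.
m/(2*ln(n/m)) ≈ 75/1.564756 ≈ 47.9308.
floor = 47.
k_max = max(1, 47) = 47.

47


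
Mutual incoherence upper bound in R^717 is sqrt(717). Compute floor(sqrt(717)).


26^2 = 676 <= 717 < 729 = 27^2, so 26 <= sqrt(717) < 27.
floor(sqrt(717)) = 26.

26


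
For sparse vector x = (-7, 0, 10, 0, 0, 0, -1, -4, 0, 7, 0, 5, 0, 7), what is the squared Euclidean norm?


Non-zero entries: [(0, -7), (2, 10), (6, -1), (7, -4), (9, 7), (11, 5), (13, 7)]
Squares: [49, 100, 1, 16, 49, 25, 49]
||x||_2^2 = sum = 289.

289


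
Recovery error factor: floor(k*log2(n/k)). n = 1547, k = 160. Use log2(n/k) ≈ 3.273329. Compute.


log2(n/k) = log2(1547/160) ≈ 3.273329.
k*log2(n/k) ≈ 160*3.273329 = 523.73264.
floor(523.73264) = 523.

523


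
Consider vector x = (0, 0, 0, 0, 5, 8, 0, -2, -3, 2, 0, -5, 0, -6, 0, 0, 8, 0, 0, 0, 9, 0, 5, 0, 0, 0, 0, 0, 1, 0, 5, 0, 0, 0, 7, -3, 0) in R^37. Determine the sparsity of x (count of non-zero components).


Non-zero positions: [4, 5, 7, 8, 9, 11, 13, 16, 20, 22, 28, 30, 34, 35].
Sparsity = 14.

14


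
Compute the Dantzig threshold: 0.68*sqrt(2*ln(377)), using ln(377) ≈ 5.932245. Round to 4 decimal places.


ln(377) ≈ 5.932245.
2*ln(n) ≈ 11.86449.
sqrt(2*ln(n)) ≈ sqrt(11.86449) ≈ 3.444487.
threshold ≈ 0.68*3.444487 = 2.34225116 ≈ 2.3423.

2.3423


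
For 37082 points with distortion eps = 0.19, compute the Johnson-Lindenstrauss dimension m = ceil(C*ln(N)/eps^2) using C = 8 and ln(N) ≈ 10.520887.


ln(37082) ≈ 10.520887.
eps^2 = 0.19^2 = 0.0361.
C*ln(N)/eps^2 ≈ 8*10.520887/0.0361 ≈ 2331.4985.
m = ceil(2331.4985) = 2332.

2332


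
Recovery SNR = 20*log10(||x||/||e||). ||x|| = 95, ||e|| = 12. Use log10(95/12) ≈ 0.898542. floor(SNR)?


||x||/||e|| = 95/12.
log10(95/12) ≈ 0.898542.
20*log10(||x||/||e||) ≈ 20*0.898542 = 17.97084.
floor(17.97084) = 17.

17


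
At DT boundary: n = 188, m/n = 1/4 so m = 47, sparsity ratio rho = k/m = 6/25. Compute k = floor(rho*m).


m = 1/4*188 = 47.
rho = 6/25.
rho*m = 6/25*47 = 11.28.
k = floor(11.28) = 11.

11


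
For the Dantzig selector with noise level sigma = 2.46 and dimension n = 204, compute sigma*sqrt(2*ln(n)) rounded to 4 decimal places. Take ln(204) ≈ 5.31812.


ln(204) ≈ 5.31812.
2*ln(n) ≈ 10.63624.
sqrt(2*ln(n)) ≈ sqrt(10.63624) ≈ 3.261325.
threshold ≈ 2.46*3.261325 = 8.0228595 ≈ 8.0229.

8.0229


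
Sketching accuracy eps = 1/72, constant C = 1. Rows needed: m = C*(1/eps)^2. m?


1/eps = 72.
(1/eps)^2 = 5184.
m = 1*5184 = 5184.

5184


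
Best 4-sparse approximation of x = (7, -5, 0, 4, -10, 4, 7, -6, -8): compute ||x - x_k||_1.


Sorted |x_i| descending: [10, 8, 7, 7, 6, 5, 4, 4, 0]
Keep top 4: [10, 8, 7, 7]
Tail entries: [6, 5, 4, 4, 0]
L1 error = sum of tail = 19.

19


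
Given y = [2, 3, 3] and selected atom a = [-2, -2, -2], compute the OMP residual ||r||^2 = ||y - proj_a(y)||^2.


a^T a = 12.
a^T y = -16.
coeff = -16/12 = -4/3.
||r||^2 = 2/3.

2/3


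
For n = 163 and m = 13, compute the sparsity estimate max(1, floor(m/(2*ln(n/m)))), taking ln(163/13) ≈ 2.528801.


n/m = 163/13.
ln(n/m) ≈ 2.528801.
2*ln(n/m) ≈ 5.057602.
m/(2*ln(n/m)) ≈ 13/5.057602 ≈ 2.5704.
floor = 2.
k_max = max(1, 2) = 2.

2


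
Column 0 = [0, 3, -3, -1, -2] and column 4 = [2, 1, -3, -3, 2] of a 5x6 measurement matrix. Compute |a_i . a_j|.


Inner product: 0*2 + 3*1 + -3*-3 + -1*-3 + -2*2
Products: [0, 3, 9, 3, -4]
Sum = 11.
|dot| = 11.

11


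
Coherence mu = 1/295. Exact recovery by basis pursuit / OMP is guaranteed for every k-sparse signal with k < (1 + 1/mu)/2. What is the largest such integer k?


1/mu = 295.
1 + 1/mu = 296.
(1 + 1/mu)/2 = 148 is an integer and the inequality is strict, so k_max = 148 - 1 = 147.

147


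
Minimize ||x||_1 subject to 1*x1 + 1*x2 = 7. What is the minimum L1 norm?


Axis intercepts:
  x1 = 7, x2 = 0: L1 = 7
  x1 = 0, x2 = 7: L1 = 7
x* = (7, 0)
||x*||_1 = 7.

7


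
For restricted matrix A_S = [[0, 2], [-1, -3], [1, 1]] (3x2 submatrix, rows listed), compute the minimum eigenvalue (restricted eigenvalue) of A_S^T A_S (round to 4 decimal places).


A_S^T A_S = [[2, 4], [4, 14]].
trace = 16.
det = 12.
disc = trace^2 - 4*det = 256 - 4*12 = 208.
sqrt(208) ≈ 14.422205.
lam_min = (16 - sqrt(208))/2 ≈ (16 - 14.422205)/2 = 0.7888975 ≈ 0.7889.

0.7889


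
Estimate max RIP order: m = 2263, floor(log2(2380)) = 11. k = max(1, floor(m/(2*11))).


floor(log2(2380)) = 11.
2*11 = 22.
m/(2*floor(log2(n))) = 2263/22 ≈ 102.8636.
floor = 102.
k = max(1, 102) = 102.

102


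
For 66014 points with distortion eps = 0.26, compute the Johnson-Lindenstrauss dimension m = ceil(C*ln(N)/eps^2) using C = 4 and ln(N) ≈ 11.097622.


ln(66014) ≈ 11.097622.
eps^2 = 0.26^2 = 0.0676.
C*ln(N)/eps^2 ≈ 4*11.097622/0.0676 ≈ 656.664.
m = ceil(656.664) = 657.

657


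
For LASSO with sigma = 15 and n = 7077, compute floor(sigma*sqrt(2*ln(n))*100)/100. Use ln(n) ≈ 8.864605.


ln(7077) ≈ 8.864605.
2*ln(n) ≈ 17.72921.
sqrt(2*ln(n)) ≈ sqrt(17.72921) ≈ 4.210607.
lambda ≈ 15*4.210607 = 63.159105.
floor(lambda*100)/100 = 63.15.

63.15


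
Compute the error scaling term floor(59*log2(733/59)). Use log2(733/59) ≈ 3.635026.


log2(n/k) = log2(733/59) ≈ 3.635026.
k*log2(n/k) ≈ 59*3.635026 = 214.466534.
floor(214.466534) = 214.

214


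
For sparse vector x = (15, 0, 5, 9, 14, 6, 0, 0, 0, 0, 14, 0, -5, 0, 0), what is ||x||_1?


Non-zero entries: [(0, 15), (2, 5), (3, 9), (4, 14), (5, 6), (10, 14), (12, -5)]
Absolute values: [15, 5, 9, 14, 6, 14, 5]
||x||_1 = sum = 68.

68


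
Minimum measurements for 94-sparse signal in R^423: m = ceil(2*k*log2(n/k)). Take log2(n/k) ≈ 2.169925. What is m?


log2(n/k) = log2(423/94) ≈ 2.169925.
2*k*log2(n/k) ≈ 2*94*2.169925 = 407.9459.
m = ceil(407.9459) = 408.

408


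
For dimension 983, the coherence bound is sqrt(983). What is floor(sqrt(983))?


31^2 = 961 <= 983 < 1024 = 32^2, so 31 <= sqrt(983) < 32.
floor(sqrt(983)) = 31.

31


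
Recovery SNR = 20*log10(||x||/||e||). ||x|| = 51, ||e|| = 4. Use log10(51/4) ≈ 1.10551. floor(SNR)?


||x||/||e|| = 51/4.
log10(51/4) ≈ 1.10551.
20*log10(||x||/||e||) ≈ 20*1.10551 = 22.1102.
floor(22.1102) = 22.

22


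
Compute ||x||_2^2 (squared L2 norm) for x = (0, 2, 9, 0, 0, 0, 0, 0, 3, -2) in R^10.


Non-zero entries: [(1, 2), (2, 9), (8, 3), (9, -2)]
Squares: [4, 81, 9, 4]
||x||_2^2 = sum = 98.

98


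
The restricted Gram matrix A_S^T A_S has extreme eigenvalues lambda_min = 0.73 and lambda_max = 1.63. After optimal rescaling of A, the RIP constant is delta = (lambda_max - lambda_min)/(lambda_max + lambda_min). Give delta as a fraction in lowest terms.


lambda_max - lambda_min = 1.63 - 0.73 = 0.90.
lambda_max + lambda_min = 1.63 + 0.73 = 2.36.
delta = 0.90/2.36 = 90/236 = 45/118.

45/118


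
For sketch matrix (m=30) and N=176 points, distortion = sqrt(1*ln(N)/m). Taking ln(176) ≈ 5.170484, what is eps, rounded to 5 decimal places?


ln(176) ≈ 5.170484.
1*ln(N)/m ≈ 1*5.170484/30 ≈ 0.17234947.
eps = sqrt(0.17234947) ≈ 0.4151499 ≈ 0.41515.

0.41515


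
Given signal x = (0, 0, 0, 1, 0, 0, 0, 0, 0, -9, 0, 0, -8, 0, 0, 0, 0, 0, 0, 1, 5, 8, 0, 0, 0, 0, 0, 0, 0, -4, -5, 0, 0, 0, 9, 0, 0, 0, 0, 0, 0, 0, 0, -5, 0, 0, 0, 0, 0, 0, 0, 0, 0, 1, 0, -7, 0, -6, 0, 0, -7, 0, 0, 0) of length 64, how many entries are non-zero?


Non-zero positions: [3, 9, 12, 19, 20, 21, 29, 30, 34, 43, 53, 55, 57, 60].
Sparsity = 14.

14


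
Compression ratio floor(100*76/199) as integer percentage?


100*m/n = 100*76/199 ≈ 38.191.
floor = 38.

38


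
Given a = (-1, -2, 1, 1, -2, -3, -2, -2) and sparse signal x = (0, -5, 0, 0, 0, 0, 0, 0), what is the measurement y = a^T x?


Non-zero terms: ['-2*-5']
Products: [10]
y = sum = 10.

10


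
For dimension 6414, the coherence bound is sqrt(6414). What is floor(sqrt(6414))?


80^2 = 6400 <= 6414 < 6561 = 81^2, so 80 <= sqrt(6414) < 81.
floor(sqrt(6414)) = 80.

80


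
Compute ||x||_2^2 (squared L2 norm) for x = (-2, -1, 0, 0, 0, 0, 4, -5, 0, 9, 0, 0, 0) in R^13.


Non-zero entries: [(0, -2), (1, -1), (6, 4), (7, -5), (9, 9)]
Squares: [4, 1, 16, 25, 81]
||x||_2^2 = sum = 127.

127


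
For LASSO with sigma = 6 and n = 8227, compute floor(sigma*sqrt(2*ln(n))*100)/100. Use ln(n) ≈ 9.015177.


ln(8227) ≈ 9.015177.
2*ln(n) ≈ 18.030354.
sqrt(2*ln(n)) ≈ sqrt(18.030354) ≈ 4.246216.
lambda ≈ 6*4.246216 = 25.477296.
floor(lambda*100)/100 = 25.47.

25.47


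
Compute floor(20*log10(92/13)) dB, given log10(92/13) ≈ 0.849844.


||x||/||e|| = 92/13.
log10(92/13) ≈ 0.849844.
20*log10(||x||/||e||) ≈ 20*0.849844 = 16.99688.
floor(16.99688) = 16.

16


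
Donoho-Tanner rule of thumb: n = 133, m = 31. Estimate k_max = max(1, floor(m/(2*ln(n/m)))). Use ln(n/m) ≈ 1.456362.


n/m = 133/31.
ln(n/m) ≈ 1.456362.
2*ln(n/m) ≈ 2.912724.
m/(2*ln(n/m)) ≈ 31/2.912724 ≈ 10.643.
floor = 10.
k_max = max(1, 10) = 10.

10
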